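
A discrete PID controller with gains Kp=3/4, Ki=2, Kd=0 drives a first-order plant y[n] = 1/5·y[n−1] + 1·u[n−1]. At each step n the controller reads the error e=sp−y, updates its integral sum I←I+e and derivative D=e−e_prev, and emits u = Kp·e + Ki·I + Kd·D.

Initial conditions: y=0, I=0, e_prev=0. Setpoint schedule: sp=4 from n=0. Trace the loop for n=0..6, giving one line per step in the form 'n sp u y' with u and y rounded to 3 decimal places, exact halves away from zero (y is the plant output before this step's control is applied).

0 4 11.000 0.000
1 4 -11.250 11.000
2 4 29.888 -9.050
3 4 -46.113 28.078
4 4 94.313 -40.498
5 4 -165.148 86.214
6 4 314.252 -147.905

(exact arithmetic carried between steps; '≈' marks a value shown rounded to 6 d.p. or computed from one; I and e_prev carry over from the previous line; the table rounds u and y to 3 d.p., halves away from zero)
n=0: y=0, sp=4, e=sp−y=4; I=4, D=e−e_prev=4; u=3/4·4+2·4+0·4=11; next y=1/5·0+1·11=11
n=1: y=11, sp=4, e=sp−y=-7; I=-3, D=e−e_prev=-11; u=3/4·(-7)+2·(-3)+0·(-11)=-11.25; next y=1/5·11+1·(-11.25)=-9.05
n=2: y=-9.05, sp=4, e=sp−y=13.05; I=10.05, D=e−e_prev=20.05; u=3/4·13.05+2·10.05+0·20.05=29.8875; next y=1/5·(-9.05)+1·29.8875=28.0775
n=3: y=28.0775, sp=4, e=sp−y=-24.0775; I=-14.0275, D=e−e_prev=-37.1275; u=3/4·(-24.0775)+2·(-14.0275)+0·(-37.1275)=-46.113125; next y=1/5·28.0775+1·(-46.113125)=-40.497625
n=4: y=-40.497625, sp=4, e=sp−y=44.497625; I=30.470125, D=e−e_prev=68.575125; u=3/4·44.497625+2·30.470125+0·68.575125≈94.313469; next y=1/5·(-40.497625)+1·94.313469≈86.213944
n=5: y≈86.213944, sp=4, e=sp−y≈-82.213944; I≈-51.743819, D=e−e_prev≈-126.711569; u=3/4·(-82.213944)+2·(-51.743819)+0·(-126.711569)≈-165.148095; next y=1/5·86.213944+1·(-165.148095)≈-147.905307
n=6: y≈-147.905307, sp=4, e=sp−y≈151.905307; I≈100.161488, D=e−e_prev≈234.119250; u=3/4·151.905307+2·100.161488+0·234.119250≈314.251956; next y=1/5·(-147.905307)+1·314.251956≈284.670894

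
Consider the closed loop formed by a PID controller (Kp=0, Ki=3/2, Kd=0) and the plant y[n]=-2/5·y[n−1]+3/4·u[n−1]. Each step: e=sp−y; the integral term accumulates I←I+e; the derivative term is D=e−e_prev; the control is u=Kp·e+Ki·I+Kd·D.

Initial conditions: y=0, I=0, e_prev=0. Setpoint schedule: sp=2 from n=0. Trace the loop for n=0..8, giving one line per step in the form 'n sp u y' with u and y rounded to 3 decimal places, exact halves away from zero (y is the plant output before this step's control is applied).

0 2 3.000 0.000
1 2 2.625 2.250
2 2 4.022 1.069
3 2 3.139 2.589
4 2 4.161 1.318
5 2 3.271 2.593
6 2 4.147 1.416
7 2 3.331 2.544
8 2 4.110 1.481

(exact arithmetic carried between steps; '≈' marks a value shown rounded to 6 d.p. or computed from one; I and e_prev carry over from the previous line; the table rounds u and y to 3 d.p., halves away from zero)
n=0: y=0, sp=2, e=sp−y=2; I=2, D=e−e_prev=2; u=0·2+3/2·2+0·2=3; next y=-2/5·0+3/4·3=2.25
n=1: y=2.25, sp=2, e=sp−y=-0.25; I=1.75, D=e−e_prev=-2.25; u=0·(-0.25)+3/2·1.75+0·(-2.25)=2.625; next y=-2/5·2.25+3/4·2.625=1.06875
n=2: y=1.06875, sp=2, e=sp−y=0.93125; I=2.68125, D=e−e_prev=1.18125; u=0·0.93125+3/2·2.68125+0·1.18125=4.021875; next y=-2/5·1.06875+3/4·4.021875≈2.588906
n=3: y≈2.588906, sp=2, e=sp−y≈-0.588906; I≈2.092344, D=e−e_prev≈-1.520156; u=0·(-0.588906)+3/2·2.092344+0·(-1.520156)≈3.138516; next y=-2/5·2.588906+3/4·3.138516≈1.318324
n=4: y≈1.318324, sp=2, e=sp−y≈0.681676; I≈2.774020, D=e−e_prev≈1.270582; u=0·0.681676+3/2·2.774020+0·1.270582≈4.161029; next y=-2/5·1.318324+3/4·4.161029≈2.593442
n=5: y≈2.593442, sp=2, e=sp−y≈-0.593442; I≈2.180577, D=e−e_prev≈-1.275118; u=0·(-0.593442)+3/2·2.180577+0·(-1.275118)≈3.270866; next y=-2/5·2.593442+3/4·3.270866≈1.415772
n=6: y≈1.415772, sp=2, e=sp−y≈0.584228; I≈2.764805, D=e−e_prev≈1.177670; u=0·0.584228+3/2·2.764805+0·1.177670≈4.147207; next y=-2/5·1.415772+3/4·4.147207≈2.544096
n=7: y≈2.544096, sp=2, e=sp−y≈-0.544096; I≈2.220708, D=e−e_prev≈-1.128324; u=0·(-0.544096)+3/2·2.220708+0·(-1.128324)≈3.331063; next y=-2/5·2.544096+3/4·3.331063≈1.480658
n=8: y≈1.480658, sp=2, e=sp−y≈0.519342; I≈2.740050, D=e−e_prev≈1.063438; u=0·0.519342+3/2·2.740050+0·1.063438≈4.110075; next y=-2/5·1.480658+3/4·4.110075≈2.490293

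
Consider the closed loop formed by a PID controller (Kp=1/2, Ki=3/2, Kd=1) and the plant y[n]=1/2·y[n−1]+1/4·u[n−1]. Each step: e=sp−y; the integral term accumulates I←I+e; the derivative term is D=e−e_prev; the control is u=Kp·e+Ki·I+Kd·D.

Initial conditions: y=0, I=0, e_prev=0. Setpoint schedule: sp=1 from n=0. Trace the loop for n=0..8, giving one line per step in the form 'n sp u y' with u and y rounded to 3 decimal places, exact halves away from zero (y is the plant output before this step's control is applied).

(exact arithmetic carried between steps; '≈' marks a value shown rounded to 6 d.p. or computed from one; I and e_prev carry over from the previous line; the table rounds u and y to 3 d.p., halves away from zero)
n=0: y=0, sp=1, e=sp−y=1; I=1, D=e−e_prev=1; u=1/2·1+3/2·1+1·1=3; next y=1/2·0+1/4·3=0.75
n=1: y=0.75, sp=1, e=sp−y=0.25; I=1.25, D=e−e_prev=-0.75; u=1/2·0.25+3/2·1.25+1·(-0.75)=1.25; next y=1/2·0.75+1/4·1.25=0.6875
n=2: y=0.6875, sp=1, e=sp−y=0.3125; I=1.5625, D=e−e_prev=0.0625; u=1/2·0.3125+3/2·1.5625+1·0.0625=2.5625; next y=1/2·0.6875+1/4·2.5625=0.984375
n=3: y=0.984375, sp=1, e=sp−y=0.015625; I=1.578125, D=e−e_prev=-0.296875; u=1/2·0.015625+3/2·1.578125+1·(-0.296875)=2.078125; next y=1/2·0.984375+1/4·2.078125≈1.011719
n=4: y≈1.011719, sp=1, e=sp−y≈-0.011719; I≈1.566406, D=e−e_prev≈-0.027344; u=1/2·(-0.011719)+3/2·1.566406+1·(-0.027344)≈2.316406; next y=1/2·1.011719+1/4·2.316406≈1.084961
n=5: y≈1.084961, sp=1, e=sp−y≈-0.084961; I≈1.481445, D=e−e_prev≈-0.073242; u=1/2·(-0.084961)+3/2·1.481445+1·(-0.073242)≈2.106445; next y=1/2·1.084961+1/4·2.106445≈1.069092
n=6: y≈1.069092, sp=1, e=sp−y≈-0.069092; I≈1.412354, D=e−e_prev≈0.015869; u=1/2·(-0.069092)+3/2·1.412354+1·0.015869≈2.099854; next y=1/2·1.069092+1/4·2.099854≈1.059509
n=7: y≈1.059509, sp=1, e=sp−y≈-0.059509; I≈1.352844, D=e−e_prev≈0.009583; u=1/2·(-0.059509)+3/2·1.352844+1·0.009583≈2.009094; next y=1/2·1.059509+1/4·2.009094≈1.032028
n=8: y≈1.032028, sp=1, e=sp−y≈-0.032028; I≈1.320816, D=e−e_prev≈0.027481; u=1/2·(-0.032028)+3/2·1.320816+1·0.027481≈1.992691; next y=1/2·1.032028+1/4·1.992691≈1.014187

0 1 3.000 0.000
1 1 1.250 0.750
2 1 2.563 0.688
3 1 2.078 0.984
4 1 2.316 1.012
5 1 2.106 1.085
6 1 2.100 1.069
7 1 2.009 1.060
8 1 1.993 1.032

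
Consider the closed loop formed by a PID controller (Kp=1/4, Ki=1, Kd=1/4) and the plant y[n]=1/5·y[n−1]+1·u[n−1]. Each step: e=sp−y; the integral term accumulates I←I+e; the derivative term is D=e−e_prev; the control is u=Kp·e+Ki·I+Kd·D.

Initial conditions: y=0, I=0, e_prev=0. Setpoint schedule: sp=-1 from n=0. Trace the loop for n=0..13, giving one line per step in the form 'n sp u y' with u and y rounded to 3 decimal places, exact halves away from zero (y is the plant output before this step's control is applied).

(exact arithmetic carried between steps; '≈' marks a value shown rounded to 6 d.p. or computed from one; I and e_prev carry over from the previous line; the table rounds u and y to 3 d.p., halves away from zero)
n=0: y=0, sp=-1, e=sp−y=-1; I=-1, D=e−e_prev=-1; u=1/4·(-1)+1·(-1)+1/4·(-1)=-1.5; next y=1/5·0+1·(-1.5)=-1.5
n=1: y=-1.5, sp=-1, e=sp−y=0.5; I=-0.5, D=e−e_prev=1.5; u=1/4·0.5+1·(-0.5)+1/4·1.5=0; next y=1/5·(-1.5)+1·0=-0.3
n=2: y=-0.3, sp=-1, e=sp−y=-0.7; I=-1.2, D=e−e_prev=-1.2; u=1/4·(-0.7)+1·(-1.2)+1/4·(-1.2)=-1.675; next y=1/5·(-0.3)+1·(-1.675)=-1.735
n=3: y=-1.735, sp=-1, e=sp−y=0.735; I=-0.465, D=e−e_prev=1.435; u=1/4·0.735+1·(-0.465)+1/4·1.435=0.0775; next y=1/5·(-1.735)+1·0.0775=-0.2695
n=4: y=-0.2695, sp=-1, e=sp−y=-0.7305; I=-1.1955, D=e−e_prev=-1.4655; u=1/4·(-0.7305)+1·(-1.1955)+1/4·(-1.4655)=-1.7445; next y=1/5·(-0.2695)+1·(-1.7445)=-1.7984
n=5: y=-1.7984, sp=-1, e=sp−y=0.7984; I=-0.3971, D=e−e_prev=1.5289; u=1/4·0.7984+1·(-0.3971)+1/4·1.5289=0.184725; next y=1/5·(-1.7984)+1·0.184725=-0.174955
n=6: y=-0.174955, sp=-1, e=sp−y=-0.825045; I=-1.222145, D=e−e_prev=-1.623445; u=1/4·(-0.825045)+1·(-1.222145)+1/4·(-1.623445)≈-1.834268; next y=1/5·(-0.174955)+1·(-1.834268)≈-1.869259
n=7: y≈-1.869259, sp=-1, e=sp−y≈0.869259; I≈-0.352887, D=e−e_prev≈1.694304; u=1/4·0.869259+1·(-0.352887)+1/4·1.694304≈0.288004; next y=1/5·(-1.869259)+1·0.288004≈-0.085848
n=8: y≈-0.085848, sp=-1, e=sp−y≈-0.914152; I≈-1.267039, D=e−e_prev≈-1.783411; u=1/4·(-0.914152)+1·(-1.267039)+1/4·(-1.783411)≈-1.941430; next y=1/5·(-0.085848)+1·(-1.941430)≈-1.958599
n=9: y≈-1.958599, sp=-1, e=sp−y≈0.958599; I≈-0.308440, D=e−e_prev≈1.872751; u=1/4·0.958599+1·(-0.308440)+1/4·1.872751≈0.399398; next y=1/5·(-1.958599)+1·0.399398≈0.007678
n=10: y≈0.007678, sp=-1, e=sp−y≈-1.007678; I≈-1.316118, D=e−e_prev≈-1.966277; u=1/4·(-1.007678)+1·(-1.316118)+1/4·(-1.966277)≈-2.059607; next y=1/5·0.007678+1·(-2.059607)≈-2.058071
n=11: y≈-2.058071, sp=-1, e=sp−y≈1.058071; I≈-0.258047, D=e−e_prev≈2.065749; u=1/4·1.058071+1·(-0.258047)+1/4·2.065749≈0.522908; next y=1/5·(-2.058071)+1·0.522908≈0.111294
n=12: y≈0.111294, sp=-1, e=sp−y≈-1.111294; I≈-1.369341, D=e−e_prev≈-2.169365; u=1/4·(-1.111294)+1·(-1.369341)+1/4·(-2.169365)≈-2.189506; next y=1/5·0.111294+1·(-2.189506)≈-2.167247
n=13: y≈-2.167247, sp=-1, e=sp−y≈1.167247; I≈-0.202094, D=e−e_prev≈2.278541; u=1/4·1.167247+1·(-0.202094)+1/4·2.278541≈0.659353; next y=1/5·(-2.167247)+1·0.659353≈0.225904

0 -1 -1.500 0.000
1 -1 0.000 -1.500
2 -1 -1.675 -0.300
3 -1 0.078 -1.735
4 -1 -1.745 -0.270
5 -1 0.185 -1.798
6 -1 -1.834 -0.175
7 -1 0.288 -1.869
8 -1 -1.941 -0.086
9 -1 0.399 -1.959
10 -1 -2.060 0.008
11 -1 0.523 -2.058
12 -1 -2.190 0.111
13 -1 0.659 -2.167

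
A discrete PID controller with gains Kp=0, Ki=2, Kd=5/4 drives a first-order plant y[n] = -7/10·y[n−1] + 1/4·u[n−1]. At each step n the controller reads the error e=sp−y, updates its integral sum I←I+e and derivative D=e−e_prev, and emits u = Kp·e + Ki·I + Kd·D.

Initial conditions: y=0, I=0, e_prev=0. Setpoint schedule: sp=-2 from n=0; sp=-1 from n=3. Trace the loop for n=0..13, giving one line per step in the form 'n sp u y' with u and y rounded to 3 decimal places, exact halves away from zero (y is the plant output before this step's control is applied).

(exact arithmetic carried between steps; '≈' marks a value shown rounded to 6 d.p. or computed from one; I and e_prev carry over from the previous line; the table rounds u and y to 3 d.p., halves away from zero)
n=0: y=0, sp=-2, e=sp−y=-2; I=-2, D=e−e_prev=-2; u=0·(-2)+2·(-2)+5/4·(-2)=-6.5; next y=-7/10·0+1/4·(-6.5)=-1.625
n=1: y=-1.625, sp=-2, e=sp−y=-0.375; I=-2.375, D=e−e_prev=1.625; u=0·(-0.375)+2·(-2.375)+5/4·1.625=-2.71875; next y=-7/10·(-1.625)+1/4·(-2.71875)≈0.457813
n=2: y≈0.457813, sp=-2, e=sp−y≈-2.457813; I≈-4.832813, D=e−e_prev≈-2.082813; u=0·(-2.457813)+2·(-4.832813)+5/4·(-2.082813)≈-12.269141; next y=-7/10·0.457813+1/4·(-12.269141)≈-3.387754
n=3: y≈-3.387754, sp=-1, e=sp−y≈2.387754; I≈-2.445059, D=e−e_prev≈4.845566; u=0·2.387754+2·(-2.445059)+5/4·4.845566≈1.166841; next y=-7/10·(-3.387754)+1/4·1.166841≈2.663138
n=4: y≈2.663138, sp=-1, e=sp−y≈-3.663138; I≈-6.108197, D=e−e_prev≈-6.050892; u=0·(-3.663138)+2·(-6.108197)+5/4·(-6.050892)≈-19.780008; next y=-7/10·2.663138+1/4·(-19.780008)≈-6.809199
n=5: y≈-6.809199, sp=-1, e=sp−y≈5.809199; I≈-0.298998, D=e−e_prev≈9.472336; u=0·5.809199+2·(-0.298998)+5/4·9.472336≈11.242425; next y=-7/10·(-6.809199)+1/4·11.242425≈7.577045
n=6: y≈7.577045, sp=-1, e=sp−y≈-8.577045; I≈-8.876043, D=e−e_prev≈-14.386244; u=0·(-8.577045)+2·(-8.876043)+5/4·(-14.386244)≈-35.734891; next y=-7/10·7.577045+1/4·(-35.734891)≈-14.237654
n=7: y≈-14.237654, sp=-1, e=sp−y≈13.237654; I≈4.361611, D=e−e_prev≈21.814699; u=0·13.237654+2·4.361611+5/4·21.814699≈35.991597; next y=-7/10·(-14.237654)+1/4·35.991597≈18.964257
n=8: y≈18.964257, sp=-1, e=sp−y≈-19.964257; I≈-15.602646, D=e−e_prev≈-33.201911; u=0·(-19.964257)+2·(-15.602646)+5/4·(-33.201911)≈-72.707681; next y=-7/10·18.964257+1/4·(-72.707681)≈-31.451900
n=9: y≈-31.451900, sp=-1, e=sp−y≈30.451900; I≈14.849254, D=e−e_prev≈50.416157; u=0·30.451900+2·14.849254+5/4·50.416157≈92.718705; next y=-7/10·(-31.451900)+1/4·92.718705≈45.196007
n=10: y≈45.196007, sp=-1, e=sp−y≈-46.196007; I≈-31.346752, D=e−e_prev≈-76.647907; u=0·(-46.196007)+2·(-31.346752)+5/4·(-76.647907)≈-158.503388; next y=-7/10·45.196007+1/4·(-158.503388)≈-71.263052
n=11: y≈-71.263052, sp=-1, e=sp−y≈70.263052; I≈38.916299, D=e−e_prev≈116.459058; u=0·70.263052+2·38.916299+5/4·116.459058≈223.406421; next y=-7/10·(-71.263052)+1/4·223.406421≈105.735741
n=12: y≈105.735741, sp=-1, e=sp−y≈-106.735741; I≈-67.819442, D=e−e_prev≈-176.998793; u=0·(-106.735741)+2·(-67.819442)+5/4·(-176.998793)≈-356.887375; next y=-7/10·105.735741+1/4·(-356.887375)≈-163.236863
n=13: y≈-163.236863, sp=-1, e=sp−y≈162.236863; I≈94.417421, D=e−e_prev≈268.972604; u=0·162.236863+2·94.417421+5/4·268.972604≈525.050597; next y=-7/10·(-163.236863)+1/4·525.050597≈245.528453

0 -2 -6.500 0.000
1 -2 -2.719 -1.625
2 -2 -12.269 0.458
3 -1 1.167 -3.388
4 -1 -19.780 2.663
5 -1 11.242 -6.809
6 -1 -35.735 7.577
7 -1 35.992 -14.238
8 -1 -72.708 18.964
9 -1 92.719 -31.452
10 -1 -158.503 45.196
11 -1 223.406 -71.263
12 -1 -356.887 105.736
13 -1 525.051 -163.237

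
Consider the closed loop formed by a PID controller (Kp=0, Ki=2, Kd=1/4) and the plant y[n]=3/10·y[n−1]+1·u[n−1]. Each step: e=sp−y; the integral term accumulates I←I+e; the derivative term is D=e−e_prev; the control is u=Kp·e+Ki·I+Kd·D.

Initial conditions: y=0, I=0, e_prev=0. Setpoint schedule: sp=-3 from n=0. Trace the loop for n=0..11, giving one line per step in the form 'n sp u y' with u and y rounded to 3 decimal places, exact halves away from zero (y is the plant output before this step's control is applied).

0 -3 -6.750 0.000
1 -3 3.188 -6.750
2 -3 -8.803 1.163
3 -3 6.488 -8.454
4 -3 -12.921 3.952
5 -3 11.573 -11.736
6 -3 -19.401 8.053
7 -3 19.776 -16.985
8 -3 -29.761 14.680
9 -3 32.878 -25.356
10 -3 -46.330 25.271
11 -3 53.829 -38.749

(exact arithmetic carried between steps; '≈' marks a value shown rounded to 6 d.p. or computed from one; I and e_prev carry over from the previous line; the table rounds u and y to 3 d.p., halves away from zero)
n=0: y=0, sp=-3, e=sp−y=-3; I=-3, D=e−e_prev=-3; u=0·(-3)+2·(-3)+1/4·(-3)=-6.75; next y=3/10·0+1·(-6.75)=-6.75
n=1: y=-6.75, sp=-3, e=sp−y=3.75; I=0.75, D=e−e_prev=6.75; u=0·3.75+2·0.75+1/4·6.75=3.1875; next y=3/10·(-6.75)+1·3.1875=1.1625
n=2: y=1.1625, sp=-3, e=sp−y=-4.1625; I=-3.4125, D=e−e_prev=-7.9125; u=0·(-4.1625)+2·(-3.4125)+1/4·(-7.9125)=-8.803125; next y=3/10·1.1625+1·(-8.803125)=-8.454375
n=3: y=-8.454375, sp=-3, e=sp−y=5.454375; I=2.041875, D=e−e_prev=9.616875; u=0·5.454375+2·2.041875+1/4·9.616875≈6.487969; next y=3/10·(-8.454375)+1·6.487969≈3.951656
n=4: y≈3.951656, sp=-3, e=sp−y≈-6.951656; I≈-4.909781, D=e−e_prev≈-12.406031; u=0·(-6.951656)+2·(-4.909781)+1/4·(-12.406031)≈-12.921070; next y=3/10·3.951656+1·(-12.921070)≈-11.735573
n=5: y≈-11.735573, sp=-3, e=sp−y≈8.735573; I≈3.825792, D=e−e_prev≈15.687230; u=0·8.735573+2·3.825792+1/4·15.687230≈11.573392; next y=3/10·(-11.735573)+1·11.573392≈8.052720
n=6: y≈8.052720, sp=-3, e=sp−y≈-11.052720; I≈-7.226928, D=e−e_prev≈-19.788293; u=0·(-11.052720)+2·(-7.226928)+1/4·(-19.788293)≈-19.400928; next y=3/10·8.052720+1·(-19.400928)≈-16.985113
n=7: y≈-16.985113, sp=-3, e=sp−y≈13.985113; I≈6.758185, D=e−e_prev≈25.037832; u=0·13.985113+2·6.758185+1/4·25.037832≈19.775828; next y=3/10·(-16.985113)+1·19.775828≈14.680294
n=8: y≈14.680294, sp=-3, e=sp−y≈-17.680294; I≈-10.922109, D=e−e_prev≈-31.665407; u=0·(-17.680294)+2·(-10.922109)+1/4·(-31.665407)≈-29.760570; next y=3/10·14.680294+1·(-29.760570)≈-25.356482
n=9: y≈-25.356482, sp=-3, e=sp−y≈22.356482; I≈11.434373, D=e−e_prev≈40.036776; u=0·22.356482+2·11.434373+1/4·40.036776≈32.877939; next y=3/10·(-25.356482)+1·32.877939≈25.270995
n=10: y≈25.270995, sp=-3, e=sp−y≈-28.270995; I≈-16.836622, D=e−e_prev≈-50.627477; u=0·(-28.270995)+2·(-16.836622)+1/4·(-50.627477)≈-46.330113; next y=3/10·25.270995+1·(-46.330113)≈-38.748815
n=11: y≈-38.748815, sp=-3, e=sp−y≈35.748815; I≈18.912193, D=e−e_prev≈64.019810; u=0·35.748815+2·18.912193+1/4·64.019810≈53.829338; next y=3/10·(-38.748815)+1·53.829338≈42.204694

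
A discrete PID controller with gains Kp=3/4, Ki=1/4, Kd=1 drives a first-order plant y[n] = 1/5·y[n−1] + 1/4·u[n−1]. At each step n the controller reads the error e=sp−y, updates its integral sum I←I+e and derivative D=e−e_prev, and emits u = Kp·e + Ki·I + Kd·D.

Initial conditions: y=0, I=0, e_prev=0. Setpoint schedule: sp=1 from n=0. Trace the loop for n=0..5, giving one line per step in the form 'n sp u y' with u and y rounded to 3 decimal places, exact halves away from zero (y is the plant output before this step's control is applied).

0 1 2.000 0.000
1 1 0.250 0.500
2 1 1.550 0.163
3 1 0.907 0.420
4 1 1.528 0.311
5 1 1.324 0.444

(exact arithmetic carried between steps; '≈' marks a value shown rounded to 6 d.p. or computed from one; I and e_prev carry over from the previous line; the table rounds u and y to 3 d.p., halves away from zero)
n=0: y=0, sp=1, e=sp−y=1; I=1, D=e−e_prev=1; u=3/4·1+1/4·1+1·1=2; next y=1/5·0+1/4·2=0.5
n=1: y=0.5, sp=1, e=sp−y=0.5; I=1.5, D=e−e_prev=-0.5; u=3/4·0.5+1/4·1.5+1·(-0.5)=0.25; next y=1/5·0.5+1/4·0.25=0.1625
n=2: y=0.1625, sp=1, e=sp−y=0.8375; I=2.3375, D=e−e_prev=0.3375; u=3/4·0.8375+1/4·2.3375+1·0.3375=1.55; next y=1/5·0.1625+1/4·1.55=0.42
n=3: y=0.42, sp=1, e=sp−y=0.58; I=2.9175, D=e−e_prev=-0.2575; u=3/4·0.58+1/4·2.9175+1·(-0.2575)=0.906875; next y=1/5·0.42+1/4·0.906875≈0.310719
n=4: y≈0.310719, sp=1, e=sp−y≈0.689281; I≈3.606781, D=e−e_prev≈0.109281; u=3/4·0.689281+1/4·3.606781+1·0.109281≈1.527938; next y=1/5·0.310719+1/4·1.527938≈0.444128
n=5: y≈0.444128, sp=1, e=sp−y≈0.555872; I≈4.162653, D=e−e_prev≈-0.133409; u=3/4·0.555872+1/4·4.162653+1·(-0.133409)≈1.324158; next y=1/5·0.444128+1/4·1.324158≈0.419865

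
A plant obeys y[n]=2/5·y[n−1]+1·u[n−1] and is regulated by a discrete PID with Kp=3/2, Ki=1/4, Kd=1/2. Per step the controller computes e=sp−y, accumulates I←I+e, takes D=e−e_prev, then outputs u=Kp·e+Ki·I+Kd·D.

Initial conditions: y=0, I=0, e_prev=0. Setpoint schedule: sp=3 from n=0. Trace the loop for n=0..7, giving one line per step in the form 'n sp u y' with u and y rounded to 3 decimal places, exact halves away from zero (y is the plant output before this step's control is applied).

0 3 6.750 0.000
1 3 -9.188 6.750
2 3 23.034 -6.488
3 3 -41.798 20.439
4 3 88.944 -33.622
5 3 -174.446 75.495
6 3 356.411 -144.247
7 3 -713.307 298.712

(exact arithmetic carried between steps; '≈' marks a value shown rounded to 6 d.p. or computed from one; I and e_prev carry over from the previous line; the table rounds u and y to 3 d.p., halves away from zero)
n=0: y=0, sp=3, e=sp−y=3; I=3, D=e−e_prev=3; u=3/2·3+1/4·3+1/2·3=6.75; next y=2/5·0+1·6.75=6.75
n=1: y=6.75, sp=3, e=sp−y=-3.75; I=-0.75, D=e−e_prev=-6.75; u=3/2·(-3.75)+1/4·(-0.75)+1/2·(-6.75)=-9.1875; next y=2/5·6.75+1·(-9.1875)=-6.4875
n=2: y=-6.4875, sp=3, e=sp−y=9.4875; I=8.7375, D=e−e_prev=13.2375; u=3/2·9.4875+1/4·8.7375+1/2·13.2375=23.034375; next y=2/5·(-6.4875)+1·23.034375=20.439375
n=3: y=20.439375, sp=3, e=sp−y=-17.439375; I=-8.701875, D=e−e_prev=-26.926875; u=3/2·(-17.439375)+1/4·(-8.701875)+1/2·(-26.926875)≈-41.797969; next y=2/5·20.439375+1·(-41.797969)≈-33.622219
n=4: y≈-33.622219, sp=3, e=sp−y≈36.622219; I≈27.920344, D=e−e_prev≈54.061594; u=3/2·36.622219+1/4·27.920344+1/2·54.061594≈88.944211; next y=2/5·(-33.622219)+1·88.944211≈75.495323
n=5: y≈75.495323, sp=3, e=sp−y≈-72.495323; I≈-44.574980, D=e−e_prev≈-109.117542; u=3/2·(-72.495323)+1/4·(-44.574980)+1/2·(-109.117542)≈-174.445501; next y=2/5·75.495323+1·(-174.445501)≈-144.247372
n=6: y≈-144.247372, sp=3, e=sp−y≈147.247372; I≈102.672392, D=e−e_prev≈219.742695; u=3/2·147.247372+1/4·102.672392+1/2·219.742695≈356.410503; next y=2/5·(-144.247372)+1·356.410503≈298.711555
n=7: y≈298.711555, sp=3, e=sp−y≈-295.711555; I≈-193.039163, D=e−e_prev≈-442.958926; u=3/2·(-295.711555)+1/4·(-193.039163)+1/2·(-442.958926)≈-713.306586; next y=2/5·298.711555+1·(-713.306586)≈-593.821964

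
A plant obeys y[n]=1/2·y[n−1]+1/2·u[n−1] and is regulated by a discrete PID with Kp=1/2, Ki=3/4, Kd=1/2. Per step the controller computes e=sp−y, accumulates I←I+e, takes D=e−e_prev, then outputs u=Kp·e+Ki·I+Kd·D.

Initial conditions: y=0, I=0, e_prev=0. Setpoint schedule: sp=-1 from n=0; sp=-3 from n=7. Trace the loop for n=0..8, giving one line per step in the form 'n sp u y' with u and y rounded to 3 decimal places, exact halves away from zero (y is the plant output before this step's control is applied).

(exact arithmetic carried between steps; '≈' marks a value shown rounded to 6 d.p. or computed from one; I and e_prev carry over from the previous line; the table rounds u and y to 3 d.p., halves away from zero)
n=0: y=0, sp=-1, e=sp−y=-1; I=-1, D=e−e_prev=-1; u=1/2·(-1)+3/4·(-1)+1/2·(-1)=-1.75; next y=1/2·0+1/2·(-1.75)=-0.875
n=1: y=-0.875, sp=-1, e=sp−y=-0.125; I=-1.125, D=e−e_prev=0.875; u=1/2·(-0.125)+3/4·(-1.125)+1/2·0.875=-0.46875; next y=1/2·(-0.875)+1/2·(-0.46875)=-0.671875
n=2: y=-0.671875, sp=-1, e=sp−y=-0.328125; I=-1.453125, D=e−e_prev=-0.203125; u=1/2·(-0.328125)+3/4·(-1.453125)+1/2·(-0.203125)≈-1.355469; next y=1/2·(-0.671875)+1/2·(-1.355469)≈-1.013672
n=3: y≈-1.013672, sp=-1, e=sp−y≈0.013672; I≈-1.439453, D=e−e_prev≈0.341797; u=1/2·0.013672+3/4·(-1.439453)+1/2·0.341797≈-0.901855; next y=1/2·(-1.013672)+1/2·(-0.901855)≈-0.957764
n=4: y≈-0.957764, sp=-1, e=sp−y≈-0.042236; I≈-1.481689, D=e−e_prev≈-0.055908; u=1/2·(-0.042236)+3/4·(-1.481689)+1/2·(-0.055908)≈-1.160339; next y=1/2·(-0.957764)+1/2·(-1.160339)≈-1.059052
n=5: y≈-1.059052, sp=-1, e=sp−y≈0.059052; I≈-1.422638, D=e−e_prev≈0.101288; u=1/2·0.059052+3/4·(-1.422638)+1/2·0.101288≈-0.986809; next y=1/2·(-1.059052)+1/2·(-0.986809)≈-1.022930
n=6: y≈-1.022930, sp=-1, e=sp−y≈0.022930; I≈-1.399708, D=e−e_prev≈-0.036121; u=1/2·0.022930+3/4·(-1.399708)+1/2·(-0.036121)≈-1.056376; next y=1/2·(-1.022930)+1/2·(-1.056376)≈-1.039653
n=7: y≈-1.039653, sp=-3, e=sp−y≈-1.960347; I≈-3.360054, D=e−e_prev≈-1.983277; u=1/2·(-1.960347)+3/4·(-3.360054)+1/2·(-1.983277)≈-4.491853; next y=1/2·(-1.039653)+1/2·(-4.491853)≈-2.765753
n=8: y≈-2.765753, sp=-3, e=sp−y≈-0.234247; I≈-3.594302, D=e−e_prev≈1.726100; u=1/2·(-0.234247)+3/4·(-3.594302)+1/2·1.726100≈-1.949800; next y=1/2·(-2.765753)+1/2·(-1.949800)≈-2.357776

0 -1 -1.750 0.000
1 -1 -0.469 -0.875
2 -1 -1.355 -0.672
3 -1 -0.902 -1.014
4 -1 -1.160 -0.958
5 -1 -0.987 -1.059
6 -1 -1.056 -1.023
7 -3 -4.492 -1.040
8 -3 -1.950 -2.766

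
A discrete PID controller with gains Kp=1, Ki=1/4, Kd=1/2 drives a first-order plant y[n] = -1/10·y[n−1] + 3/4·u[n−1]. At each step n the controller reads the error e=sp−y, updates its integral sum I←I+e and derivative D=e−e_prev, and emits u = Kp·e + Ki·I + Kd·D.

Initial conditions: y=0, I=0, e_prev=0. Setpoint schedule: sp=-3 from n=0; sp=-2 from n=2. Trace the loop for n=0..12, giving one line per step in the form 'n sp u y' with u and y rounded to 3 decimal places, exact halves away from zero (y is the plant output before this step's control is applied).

0 -3 -5.250 0.000
1 -3 2.391 -3.938
2 -2 -8.311 2.187
3 -2 8.322 -6.452
4 -2 -18.227 6.887
5 -2 23.401 -14.359
6 -2 -42.487 18.986
7 -2 61.252 -33.764
8 -2 -102.571 49.316
9 -2 155.697 -81.860
10 -2 -251.858 124.959
11 -2 390.921 -201.390
12 -2 -623.164 313.329

(exact arithmetic carried between steps; '≈' marks a value shown rounded to 6 d.p. or computed from one; I and e_prev carry over from the previous line; the table rounds u and y to 3 d.p., halves away from zero)
n=0: y=0, sp=-3, e=sp−y=-3; I=-3, D=e−e_prev=-3; u=1·(-3)+1/4·(-3)+1/2·(-3)=-5.25; next y=-1/10·0+3/4·(-5.25)=-3.9375
n=1: y=-3.9375, sp=-3, e=sp−y=0.9375; I=-2.0625, D=e−e_prev=3.9375; u=1·0.9375+1/4·(-2.0625)+1/2·3.9375=2.390625; next y=-1/10·(-3.9375)+3/4·2.390625≈2.186719
n=2: y≈2.186719, sp=-2, e=sp−y≈-4.186719; I≈-6.249219, D=e−e_prev≈-5.124219; u=1·(-4.186719)+1/4·(-6.249219)+1/2·(-5.124219)≈-8.311133; next y=-1/10·2.186719+3/4·(-8.311133)≈-6.452021
n=3: y≈-6.452021, sp=-2, e=sp−y≈4.452021; I≈-1.797197, D=e−e_prev≈8.638740; u=1·4.452021+1/4·(-1.797197)+1/2·8.638740≈8.322092; next y=-1/10·(-6.452021)+3/4·8.322092≈6.886771
n=4: y≈6.886771, sp=-2, e=sp−y≈-8.886771; I≈-10.683969, D=e−e_prev≈-13.338793; u=1·(-8.886771)+1/4·(-10.683969)+1/2·(-13.338793)≈-18.227160; next y=-1/10·6.886771+3/4·(-18.227160)≈-14.359047
n=5: y≈-14.359047, sp=-2, e=sp−y≈12.359047; I≈1.675078, D=e−e_prev≈21.245818; u=1·12.359047+1/4·1.675078+1/2·21.245818≈23.400726; next y=-1/10·(-14.359047)+3/4·23.400726≈18.986449
n=6: y≈18.986449, sp=-2, e=sp−y≈-20.986449; I≈-19.311371, D=e−e_prev≈-33.345496; u=1·(-20.986449)+1/4·(-19.311371)+1/2·(-33.345496)≈-42.487040; next y=-1/10·18.986449+3/4·(-42.487040)≈-33.763925
n=7: y≈-33.763925, sp=-2, e=sp−y≈31.763925; I≈12.452554, D=e−e_prev≈52.750374; u=1·31.763925+1/4·12.452554+1/2·52.750374≈61.252250; next y=-1/10·(-33.763925)+3/4·61.252250≈49.315580
n=8: y≈49.315580, sp=-2, e=sp−y≈-51.315580; I≈-38.863026, D=e−e_prev≈-83.079505; u=1·(-51.315580)+1/4·(-38.863026)+1/2·(-83.079505)≈-102.571089; next y=-1/10·49.315580+3/4·(-102.571089)≈-81.859875
n=9: y≈-81.859875, sp=-2, e=sp−y≈79.859875; I≈40.996849, D=e−e_prev≈131.175455; u=1·79.859875+1/4·40.996849+1/2·131.175455≈155.696815; next y=-1/10·(-81.859875)+3/4·155.696815≈124.958599
n=10: y≈124.958599, sp=-2, e=sp−y≈-126.958599; I≈-85.961750, D=e−e_prev≈-206.818474; u=1·(-126.958599)+1/4·(-85.961750)+1/2·(-206.818474)≈-251.858273; next y=-1/10·124.958599+3/4·(-251.858273)≈-201.389565
n=11: y≈-201.389565, sp=-2, e=sp−y≈199.389565; I≈113.427815, D=e−e_prev≈326.348164; u=1·199.389565+1/4·113.427815+1/2·326.348164≈390.920601; next y=-1/10·(-201.389565)+3/4·390.920601≈313.329407
n=12: y≈313.329407, sp=-2, e=sp−y≈-315.329407; I≈-201.901592, D=e−e_prev≈-514.718972; u=1·(-315.329407)+1/4·(-201.901592)+1/2·(-514.718972)≈-623.164291; next y=-1/10·313.329407+3/4·(-623.164291)≈-498.706159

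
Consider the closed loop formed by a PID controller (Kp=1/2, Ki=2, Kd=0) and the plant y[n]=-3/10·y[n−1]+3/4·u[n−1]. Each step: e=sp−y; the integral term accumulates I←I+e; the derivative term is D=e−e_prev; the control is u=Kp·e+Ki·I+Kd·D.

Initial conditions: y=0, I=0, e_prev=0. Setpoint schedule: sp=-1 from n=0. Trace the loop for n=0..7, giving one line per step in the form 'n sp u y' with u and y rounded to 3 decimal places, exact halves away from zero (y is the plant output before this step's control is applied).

0 -1 -2.500 0.000
1 -1 0.188 -1.875
2 -1 -4.508 0.703
3 -1 2.823 -3.592
4 -1 -8.960 3.195
5 -1 9.834 -7.679
6 -1 -20.203 9.679
7 -1 27.776 -18.056

(exact arithmetic carried between steps; '≈' marks a value shown rounded to 6 d.p. or computed from one; I and e_prev carry over from the previous line; the table rounds u and y to 3 d.p., halves away from zero)
n=0: y=0, sp=-1, e=sp−y=-1; I=-1, D=e−e_prev=-1; u=1/2·(-1)+2·(-1)+0·(-1)=-2.5; next y=-3/10·0+3/4·(-2.5)=-1.875
n=1: y=-1.875, sp=-1, e=sp−y=0.875; I=-0.125, D=e−e_prev=1.875; u=1/2·0.875+2·(-0.125)+0·1.875=0.1875; next y=-3/10·(-1.875)+3/4·0.1875=0.703125
n=2: y=0.703125, sp=-1, e=sp−y=-1.703125; I=-1.828125, D=e−e_prev=-2.578125; u=1/2·(-1.703125)+2·(-1.828125)+0·(-2.578125)≈-4.507813; next y=-3/10·0.703125+3/4·(-4.507813)≈-3.591797
n=3: y≈-3.591797, sp=-1, e=sp−y≈2.591797; I≈0.763672, D=e−e_prev≈4.294922; u=1/2·2.591797+2·0.763672+0·4.294922≈2.823242; next y=-3/10·(-3.591797)+3/4·2.823242≈3.194971
n=4: y≈3.194971, sp=-1, e=sp−y≈-4.194971; I≈-3.431299, D=e−e_prev≈-6.786768; u=1/2·(-4.194971)+2·(-3.431299)+0·(-6.786768)≈-8.960083; next y=-3/10·3.194971+3/4·(-8.960083)≈-7.678553
n=5: y≈-7.678553, sp=-1, e=sp−y≈6.678553; I≈3.247255, D=e−e_prev≈10.873524; u=1/2·6.678553+2·3.247255+0·10.873524≈9.833786; next y=-3/10·(-7.678553)+3/4·9.833786≈9.678906
n=6: y≈9.678906, sp=-1, e=sp−y≈-10.678906; I≈-7.431651, D=e−e_prev≈-17.357459; u=1/2·(-10.678906)+2·(-7.431651)+0·(-17.357459)≈-20.202755; next y=-3/10·9.678906+3/4·(-20.202755)≈-18.055738
n=7: y≈-18.055738, sp=-1, e=sp−y≈17.055738; I≈9.624087, D=e−e_prev≈27.734643; u=1/2·17.055738+2·9.624087+0·27.734643≈27.776042; next y=-3/10·(-18.055738)+3/4·27.776042≈26.248753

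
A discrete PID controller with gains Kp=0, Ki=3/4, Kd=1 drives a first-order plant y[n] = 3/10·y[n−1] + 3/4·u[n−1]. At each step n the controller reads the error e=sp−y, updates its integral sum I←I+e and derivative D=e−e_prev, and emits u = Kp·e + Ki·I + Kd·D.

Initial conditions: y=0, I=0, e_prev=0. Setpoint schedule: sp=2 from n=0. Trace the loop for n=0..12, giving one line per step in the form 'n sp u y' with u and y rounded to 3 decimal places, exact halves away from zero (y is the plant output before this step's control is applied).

0 2 3.500 0.000
1 2 -1.594 2.625
2 2 5.870 -0.408
3 2 -3.561 4.280
4 2 9.334 -1.387
5 2 -7.742 6.584
6 2 15.018 -3.831
7 2 -15.429 10.114
8 2 25.071 -8.537
9 2 -29.041 16.242
10 2 43.070 -16.908
11 2 -53.141 27.230
12 2 75.179 -31.687

(exact arithmetic carried between steps; '≈' marks a value shown rounded to 6 d.p. or computed from one; I and e_prev carry over from the previous line; the table rounds u and y to 3 d.p., halves away from zero)
n=0: y=0, sp=2, e=sp−y=2; I=2, D=e−e_prev=2; u=0·2+3/4·2+1·2=3.5; next y=3/10·0+3/4·3.5=2.625
n=1: y=2.625, sp=2, e=sp−y=-0.625; I=1.375, D=e−e_prev=-2.625; u=0·(-0.625)+3/4·1.375+1·(-2.625)=-1.59375; next y=3/10·2.625+3/4·(-1.59375)≈-0.407813
n=2: y≈-0.407813, sp=2, e=sp−y≈2.407813; I≈3.782813, D=e−e_prev≈3.032813; u=0·2.407813+3/4·3.782813+1·3.032813≈5.869922; next y=3/10·(-0.407813)+3/4·5.869922≈4.280098
n=3: y≈4.280098, sp=2, e=sp−y≈-2.280098; I≈1.502715, D=e−e_prev≈-4.687910; u=0·(-2.280098)+3/4·1.502715+1·(-4.687910)≈-3.560874; next y=3/10·4.280098+3/4·(-3.560874)≈-1.386626
n=4: y≈-1.386626, sp=2, e=sp−y≈3.386626; I≈4.889341, D=e−e_prev≈5.666724; u=0·3.386626+3/4·4.889341+1·5.666724≈9.333730; next y=3/10·(-1.386626)+3/4·9.333730≈6.584309
n=5: y≈6.584309, sp=2, e=sp−y≈-4.584309; I≈0.305032, D=e−e_prev≈-7.970936; u=0·(-4.584309)+3/4·0.305032+1·(-7.970936)≈-7.742162; next y=3/10·6.584309+3/4·(-7.742162)≈-3.831329
n=6: y≈-3.831329, sp=2, e=sp−y≈5.831329; I≈6.136360, D=e−e_prev≈10.415638; u=0·5.831329+3/4·6.136360+1·10.415638≈15.017908; next y=3/10·(-3.831329)+3/4·15.017908≈10.114033
n=7: y≈10.114033, sp=2, e=sp−y≈-8.114033; I≈-1.977672, D=e−e_prev≈-13.945361; u=0·(-8.114033)+3/4·(-1.977672)+1·(-13.945361)≈-15.428615; next y=3/10·10.114033+3/4·(-15.428615)≈-8.537252
n=8: y≈-8.537252, sp=2, e=sp−y≈10.537252; I≈8.559579, D=e−e_prev≈18.651284; u=0·10.537252+3/4·8.559579+1·18.651284≈25.070969; next y=3/10·(-8.537252)+3/4·25.070969≈16.242051
n=9: y≈16.242051, sp=2, e=sp−y≈-14.242051; I≈-5.682472, D=e−e_prev≈-24.779303; u=0·(-14.242051)+3/4·(-5.682472)+1·(-24.779303)≈-29.041157; next y=3/10·16.242051+3/4·(-29.041157)≈-16.908252
n=10: y≈-16.908252, sp=2, e=sp−y≈18.908252; I≈13.225780, D=e−e_prev≈33.150303; u=0·18.908252+3/4·13.225780+1·33.150303≈43.069639; next y=3/10·(-16.908252)+3/4·43.069639≈27.229753
n=11: y≈27.229753, sp=2, e=sp−y≈-25.229753; I≈-12.003973, D=e−e_prev≈-44.138005; u=0·(-25.229753)+3/4·(-12.003973)+1·(-44.138005)≈-53.140985; next y=3/10·27.229753+3/4·(-53.140985)≈-31.686813
n=12: y≈-31.686813, sp=2, e=sp−y≈33.686813; I≈21.682840, D=e−e_prev≈58.916566; u=0·33.686813+3/4·21.682840+1·58.916566≈75.178696; next y=3/10·(-31.686813)+3/4·75.178696≈46.877978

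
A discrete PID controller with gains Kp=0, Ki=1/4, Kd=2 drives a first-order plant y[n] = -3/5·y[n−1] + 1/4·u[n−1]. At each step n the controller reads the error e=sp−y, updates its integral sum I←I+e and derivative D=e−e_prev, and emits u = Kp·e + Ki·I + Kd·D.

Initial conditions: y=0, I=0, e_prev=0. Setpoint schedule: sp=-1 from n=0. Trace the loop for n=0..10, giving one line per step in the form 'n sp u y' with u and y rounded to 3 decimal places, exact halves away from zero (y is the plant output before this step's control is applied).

(exact arithmetic carried between steps; '≈' marks a value shown rounded to 6 d.p. or computed from one; I and e_prev carry over from the previous line; the table rounds u and y to 3 d.p., halves away from zero)
n=0: y=0, sp=-1, e=sp−y=-1; I=-1, D=e−e_prev=-1; u=0·(-1)+1/4·(-1)+2·(-1)=-2.25; next y=-3/5·0+1/4·(-2.25)=-0.5625
n=1: y=-0.5625, sp=-1, e=sp−y=-0.4375; I=-1.4375, D=e−e_prev=0.5625; u=0·(-0.4375)+1/4·(-1.4375)+2·0.5625=0.765625; next y=-3/5·(-0.5625)+1/4·0.765625≈0.528906
n=2: y≈0.528906, sp=-1, e=sp−y≈-1.528906; I≈-2.966406, D=e−e_prev≈-1.091406; u=0·(-1.528906)+1/4·(-2.966406)+2·(-1.091406)≈-2.924414; next y=-3/5·0.528906+1/4·(-2.924414)≈-1.048447
n=3: y≈-1.048447, sp=-1, e=sp−y≈0.048447; I≈-2.917959, D=e−e_prev≈1.577354; u=0·0.048447+1/4·(-2.917959)+2·1.577354≈2.425217; next y=-3/5·(-1.048447)+1/4·2.425217≈1.235373
n=4: y≈1.235373, sp=-1, e=sp−y≈-2.235373; I≈-5.153332, D=e−e_prev≈-2.283820; u=0·(-2.235373)+1/4·(-5.153332)+2·(-2.283820)≈-5.855973; next y=-3/5·1.235373+1/4·(-5.855973)≈-2.205217
n=5: y≈-2.205217, sp=-1, e=sp−y≈1.205217; I≈-3.948115, D=e−e_prev≈3.440589; u=0·1.205217+1/4·(-3.948115)+2·3.440589≈5.894150; next y=-3/5·(-2.205217)+1/4·5.894150≈2.796668
n=6: y≈2.796668, sp=-1, e=sp−y≈-3.796668; I≈-7.744783, D=e−e_prev≈-5.001884; u=0·(-3.796668)+1/4·(-7.744783)+2·(-5.001884)≈-11.939965; next y=-3/5·2.796668+1/4·(-11.939965)≈-4.662992
n=7: y≈-4.662992, sp=-1, e=sp−y≈3.662992; I≈-4.081791, D=e−e_prev≈7.459659; u=0·3.662992+1/4·(-4.081791)+2·7.459659≈13.898871; next y=-3/5·(-4.662992)+1/4·13.898871≈6.272513
n=8: y≈6.272513, sp=-1, e=sp−y≈-7.272513; I≈-11.354304, D=e−e_prev≈-10.935505; u=0·(-7.272513)+1/4·(-11.354304)+2·(-10.935505)≈-24.709585; next y=-3/5·6.272513+1/4·(-24.709585)≈-9.940904
n=9: y≈-9.940904, sp=-1, e=sp−y≈8.940904; I≈-2.413400, D=e−e_prev≈16.213417; u=0·8.940904+1/4·(-2.413400)+2·16.213417≈31.823484; next y=-3/5·(-9.940904)+1/4·31.823484≈13.920413
n=10: y≈13.920413, sp=-1, e=sp−y≈-14.920413; I≈-17.333813, D=e−e_prev≈-23.861317; u=0·(-14.920413)+1/4·(-17.333813)+2·(-23.861317)≈-52.056088; next y=-3/5·13.920413+1/4·(-52.056088)≈-21.366270

0 -1 -2.250 0.000
1 -1 0.766 -0.563
2 -1 -2.924 0.529
3 -1 2.425 -1.048
4 -1 -5.856 1.235
5 -1 5.894 -2.205
6 -1 -11.940 2.797
7 -1 13.899 -4.663
8 -1 -24.710 6.273
9 -1 31.823 -9.941
10 -1 -52.056 13.920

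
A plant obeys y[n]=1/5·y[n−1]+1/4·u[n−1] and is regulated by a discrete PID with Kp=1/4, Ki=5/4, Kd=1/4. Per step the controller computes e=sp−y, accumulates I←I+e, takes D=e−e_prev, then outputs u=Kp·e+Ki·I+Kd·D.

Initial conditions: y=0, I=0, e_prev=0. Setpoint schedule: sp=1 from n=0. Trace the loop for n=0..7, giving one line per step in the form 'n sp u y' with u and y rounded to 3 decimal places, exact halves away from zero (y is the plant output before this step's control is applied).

(exact arithmetic carried between steps; '≈' marks a value shown rounded to 6 d.p. or computed from one; I and e_prev carry over from the previous line; the table rounds u and y to 3 d.p., halves away from zero)
n=0: y=0, sp=1, e=sp−y=1; I=1, D=e−e_prev=1; u=1/4·1+5/4·1+1/4·1=1.75; next y=1/5·0+1/4·1.75=0.4375
n=1: y=0.4375, sp=1, e=sp−y=0.5625; I=1.5625, D=e−e_prev=-0.4375; u=1/4·0.5625+5/4·1.5625+1/4·(-0.4375)=1.984375; next y=1/5·0.4375+1/4·1.984375≈0.583594
n=2: y≈0.583594, sp=1, e=sp−y≈0.416406; I≈1.978906, D=e−e_prev≈-0.146094; u=1/4·0.416406+5/4·1.978906+1/4·(-0.146094)≈2.541211; next y=1/5·0.583594+1/4·2.541211≈0.752021
n=3: y≈0.752021, sp=1, e=sp−y≈0.247979; I≈2.226885, D=e−e_prev≈-0.168428; u=1/4·0.247979+5/4·2.226885+1/4·(-0.168428)≈2.803494; next y=1/5·0.752021+1/4·2.803494≈0.851278
n=4: y≈0.851278, sp=1, e=sp−y≈0.148722; I≈2.375607, D=e−e_prev≈-0.099256; u=1/4·0.148722+5/4·2.375607+1/4·(-0.099256)≈2.981875; next y=1/5·0.851278+1/4·2.981875≈0.915724
n=5: y≈0.915724, sp=1, e=sp−y≈0.084276; I≈2.459883, D=e−e_prev≈-0.064447; u=1/4·0.084276+5/4·2.459883+1/4·(-0.064447)≈3.079811; next y=1/5·0.915724+1/4·3.079811≈0.953098
n=6: y≈0.953098, sp=1, e=sp−y≈0.046902; I≈2.506785, D=e−e_prev≈-0.037373; u=1/4·0.046902+5/4·2.506785+1/4·(-0.037373)≈3.135864; next y=1/5·0.953098+1/4·3.135864≈0.974585
n=7: y≈0.974585, sp=1, e=sp−y≈0.025415; I≈2.532200, D=e−e_prev≈-0.021488; u=1/4·0.025415+5/4·2.532200+1/4·(-0.021488)≈3.166231; next y=1/5·0.974585+1/4·3.166231≈0.986475

0 1 1.750 0.000
1 1 1.984 0.438
2 1 2.541 0.584
3 1 2.803 0.752
4 1 2.982 0.851
5 1 3.080 0.916
6 1 3.136 0.953
7 1 3.166 0.975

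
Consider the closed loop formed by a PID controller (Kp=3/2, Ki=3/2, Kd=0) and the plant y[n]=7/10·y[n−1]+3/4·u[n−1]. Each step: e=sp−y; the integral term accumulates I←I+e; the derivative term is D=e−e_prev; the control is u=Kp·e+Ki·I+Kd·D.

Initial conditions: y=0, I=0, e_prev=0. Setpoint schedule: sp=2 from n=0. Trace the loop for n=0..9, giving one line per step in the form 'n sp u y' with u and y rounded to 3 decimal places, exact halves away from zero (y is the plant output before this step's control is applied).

(exact arithmetic carried between steps; '≈' marks a value shown rounded to 6 d.p. or computed from one; I and e_prev carry over from the previous line; the table rounds u and y to 3 d.p., halves away from zero)
n=0: y=0, sp=2, e=sp−y=2; I=2, D=e−e_prev=2; u=3/2·2+3/2·2+0·2=6; next y=7/10·0+3/4·6=4.5
n=1: y=4.5, sp=2, e=sp−y=-2.5; I=-0.5, D=e−e_prev=-4.5; u=3/2·(-2.5)+3/2·(-0.5)+0·(-4.5)=-4.5; next y=7/10·4.5+3/4·(-4.5)=-0.225
n=2: y=-0.225, sp=2, e=sp−y=2.225; I=1.725, D=e−e_prev=4.725; u=3/2·2.225+3/2·1.725+0·4.725=5.925; next y=7/10·(-0.225)+3/4·5.925=4.28625
n=3: y=4.28625, sp=2, e=sp−y=-2.28625; I=-0.56125, D=e−e_prev=-4.51125; u=3/2·(-2.28625)+3/2·(-0.56125)+0·(-4.51125)=-4.27125; next y=7/10·4.28625+3/4·(-4.27125)≈-0.203063
n=4: y≈-0.203063, sp=2, e=sp−y≈2.203063; I≈1.641813, D=e−e_prev≈4.489313; u=3/2·2.203063+3/2·1.641813+0·4.489313≈5.767313; next y=7/10·(-0.203063)+3/4·5.767313≈4.183341
n=5: y≈4.183341, sp=2, e=sp−y≈-2.183341; I≈-0.541528, D=e−e_prev≈-4.386403; u=3/2·(-2.183341)+3/2·(-0.541528)+0·(-4.386403)≈-4.087303; next y=7/10·4.183341+3/4·(-4.087303)≈-0.137139
n=6: y≈-0.137139, sp=2, e=sp−y≈2.137139; I≈1.595611, D=e−e_prev≈4.320480; u=3/2·2.137139+3/2·1.595611+0·4.320480≈5.599125; next y=7/10·(-0.137139)+3/4·5.599125≈4.103346
n=7: y≈4.103346, sp=2, e=sp−y≈-2.103346; I≈-0.507735, D=e−e_prev≈-4.240485; u=3/2·(-2.103346)+3/2·(-0.507735)+0·(-4.240485)≈-3.916622; next y=7/10·4.103346+3/4·(-3.916622)≈-0.065124
n=8: y≈-0.065124, sp=2, e=sp−y≈2.065124; I≈1.557389, D=e−e_prev≈4.168471; u=3/2·2.065124+3/2·1.557389+0·4.168471≈5.433770; next y=7/10·(-0.065124)+3/4·5.433770≈4.029741
n=9: y≈4.029741, sp=2, e=sp−y≈-2.029741; I≈-0.472352, D=e−e_prev≈-4.094865; u=3/2·(-2.029741)+3/2·(-0.472352)+0·(-4.094865)≈-3.753138; next y=7/10·4.029741+3/4·(-3.753138)≈0.005965

0 2 6.000 0.000
1 2 -4.500 4.500
2 2 5.925 -0.225
3 2 -4.271 4.286
4 2 5.767 -0.203
5 2 -4.087 4.183
6 2 5.599 -0.137
7 2 -3.917 4.103
8 2 5.434 -0.065
9 2 -3.753 4.030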